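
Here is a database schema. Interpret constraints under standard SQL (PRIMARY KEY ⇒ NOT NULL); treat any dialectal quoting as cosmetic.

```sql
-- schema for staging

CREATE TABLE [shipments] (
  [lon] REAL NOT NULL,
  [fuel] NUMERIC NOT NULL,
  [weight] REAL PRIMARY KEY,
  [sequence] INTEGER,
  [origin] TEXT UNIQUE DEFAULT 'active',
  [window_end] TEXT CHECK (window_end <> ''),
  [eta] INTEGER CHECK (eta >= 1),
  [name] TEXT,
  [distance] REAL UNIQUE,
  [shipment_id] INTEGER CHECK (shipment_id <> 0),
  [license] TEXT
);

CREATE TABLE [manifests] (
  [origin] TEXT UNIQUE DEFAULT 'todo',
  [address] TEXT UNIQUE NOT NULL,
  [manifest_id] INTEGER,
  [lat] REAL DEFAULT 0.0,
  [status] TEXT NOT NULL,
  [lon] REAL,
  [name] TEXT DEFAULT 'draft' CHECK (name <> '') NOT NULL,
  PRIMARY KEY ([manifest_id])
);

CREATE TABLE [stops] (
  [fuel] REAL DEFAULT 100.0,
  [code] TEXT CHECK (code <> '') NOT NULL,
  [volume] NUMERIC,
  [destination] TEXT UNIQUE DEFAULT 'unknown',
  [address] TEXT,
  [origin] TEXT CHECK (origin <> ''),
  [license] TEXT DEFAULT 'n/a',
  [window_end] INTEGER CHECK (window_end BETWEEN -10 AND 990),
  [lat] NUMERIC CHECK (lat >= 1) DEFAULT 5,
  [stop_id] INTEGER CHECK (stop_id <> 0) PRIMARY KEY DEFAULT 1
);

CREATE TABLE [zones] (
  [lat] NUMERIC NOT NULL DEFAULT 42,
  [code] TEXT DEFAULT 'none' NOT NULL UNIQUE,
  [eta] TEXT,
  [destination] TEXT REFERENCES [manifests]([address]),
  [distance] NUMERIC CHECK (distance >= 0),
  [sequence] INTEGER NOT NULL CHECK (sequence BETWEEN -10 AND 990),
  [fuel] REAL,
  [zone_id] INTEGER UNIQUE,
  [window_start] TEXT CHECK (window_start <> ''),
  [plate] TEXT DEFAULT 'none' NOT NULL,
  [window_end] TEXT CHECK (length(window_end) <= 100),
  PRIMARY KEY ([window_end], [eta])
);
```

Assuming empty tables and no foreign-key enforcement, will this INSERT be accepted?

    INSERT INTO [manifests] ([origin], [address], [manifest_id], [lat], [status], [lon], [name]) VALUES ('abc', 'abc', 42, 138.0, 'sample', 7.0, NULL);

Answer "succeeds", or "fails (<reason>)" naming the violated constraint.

name is explicitly set to NULL, but name is declared NOT NULL.

fails (NOT NULL on name)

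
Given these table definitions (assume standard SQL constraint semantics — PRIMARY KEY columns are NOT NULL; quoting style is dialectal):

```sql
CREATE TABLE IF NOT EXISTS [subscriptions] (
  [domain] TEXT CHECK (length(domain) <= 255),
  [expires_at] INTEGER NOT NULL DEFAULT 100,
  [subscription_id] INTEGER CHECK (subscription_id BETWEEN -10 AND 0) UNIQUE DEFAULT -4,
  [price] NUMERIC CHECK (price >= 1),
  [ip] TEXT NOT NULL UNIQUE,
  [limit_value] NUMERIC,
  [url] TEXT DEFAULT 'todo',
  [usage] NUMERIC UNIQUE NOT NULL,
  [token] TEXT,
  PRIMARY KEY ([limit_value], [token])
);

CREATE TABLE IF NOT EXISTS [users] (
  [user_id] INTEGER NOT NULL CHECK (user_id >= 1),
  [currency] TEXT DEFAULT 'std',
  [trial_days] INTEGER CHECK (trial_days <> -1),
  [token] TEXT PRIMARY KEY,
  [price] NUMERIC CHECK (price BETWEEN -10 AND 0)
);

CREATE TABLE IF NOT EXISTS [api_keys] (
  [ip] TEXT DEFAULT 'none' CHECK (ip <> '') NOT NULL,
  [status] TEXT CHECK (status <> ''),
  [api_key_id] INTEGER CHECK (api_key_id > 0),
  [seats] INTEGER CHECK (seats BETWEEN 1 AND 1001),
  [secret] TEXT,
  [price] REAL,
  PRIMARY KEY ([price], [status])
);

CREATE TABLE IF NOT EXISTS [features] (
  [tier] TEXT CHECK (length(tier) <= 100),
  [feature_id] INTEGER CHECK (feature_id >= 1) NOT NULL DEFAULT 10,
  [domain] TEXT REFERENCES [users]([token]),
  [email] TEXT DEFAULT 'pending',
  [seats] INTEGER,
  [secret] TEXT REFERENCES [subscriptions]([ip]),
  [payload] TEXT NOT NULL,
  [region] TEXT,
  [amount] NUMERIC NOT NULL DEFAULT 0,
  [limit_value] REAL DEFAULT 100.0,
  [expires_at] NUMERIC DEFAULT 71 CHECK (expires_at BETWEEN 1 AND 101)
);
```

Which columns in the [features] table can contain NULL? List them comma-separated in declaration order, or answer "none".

tier, domain, email, seats, secret, region, limit_value, expires_at

- tier: CHECK does not forbid NULL (a CHECK constraint passes when its expression is NULL) → nullable.
- feature_id: declared NOT NULL → not nullable.
- domain: a foreign key column may be NULL unless separately constrained → nullable.
- email: DEFAULT only fills an omitted column; an explicit NULL is still allowed → nullable.
- seats: no NOT NULL constraint applies → nullable.
- secret: a foreign key column may be NULL unless separately constrained → nullable.
- payload: declared NOT NULL → not nullable.
- region: no NOT NULL constraint applies → nullable.
- amount: declared NOT NULL → not nullable.
- limit_value: DEFAULT only fills an omitted column; an explicit NULL is still allowed → nullable.
- expires_at: CHECK does not forbid NULL (a CHECK constraint passes when its expression is NULL) → nullable.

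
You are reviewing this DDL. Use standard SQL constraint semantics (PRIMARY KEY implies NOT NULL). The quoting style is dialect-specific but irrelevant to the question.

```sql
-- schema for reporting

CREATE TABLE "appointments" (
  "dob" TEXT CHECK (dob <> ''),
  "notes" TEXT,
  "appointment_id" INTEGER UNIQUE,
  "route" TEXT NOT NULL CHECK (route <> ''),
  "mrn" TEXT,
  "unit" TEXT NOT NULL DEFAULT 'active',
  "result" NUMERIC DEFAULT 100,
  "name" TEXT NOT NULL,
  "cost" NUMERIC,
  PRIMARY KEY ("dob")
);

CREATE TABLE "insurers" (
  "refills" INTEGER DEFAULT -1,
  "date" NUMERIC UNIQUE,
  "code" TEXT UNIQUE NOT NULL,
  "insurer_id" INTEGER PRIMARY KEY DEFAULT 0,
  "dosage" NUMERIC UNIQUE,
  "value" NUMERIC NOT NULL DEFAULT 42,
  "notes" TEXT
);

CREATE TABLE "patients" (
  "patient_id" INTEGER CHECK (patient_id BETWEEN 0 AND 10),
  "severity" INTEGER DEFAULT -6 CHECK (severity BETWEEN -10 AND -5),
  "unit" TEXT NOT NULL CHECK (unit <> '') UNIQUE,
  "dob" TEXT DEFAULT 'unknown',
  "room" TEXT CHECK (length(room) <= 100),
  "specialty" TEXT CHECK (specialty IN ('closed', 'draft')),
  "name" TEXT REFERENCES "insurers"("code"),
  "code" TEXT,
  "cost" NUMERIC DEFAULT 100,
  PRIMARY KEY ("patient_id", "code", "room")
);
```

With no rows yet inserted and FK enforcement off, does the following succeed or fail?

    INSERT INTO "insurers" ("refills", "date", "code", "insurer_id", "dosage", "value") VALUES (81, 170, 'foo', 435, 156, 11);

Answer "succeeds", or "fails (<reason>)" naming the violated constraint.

NOT NULL columns: code is supplied; insurer_id is supplied; value is supplied.
No constraint is violated.

succeeds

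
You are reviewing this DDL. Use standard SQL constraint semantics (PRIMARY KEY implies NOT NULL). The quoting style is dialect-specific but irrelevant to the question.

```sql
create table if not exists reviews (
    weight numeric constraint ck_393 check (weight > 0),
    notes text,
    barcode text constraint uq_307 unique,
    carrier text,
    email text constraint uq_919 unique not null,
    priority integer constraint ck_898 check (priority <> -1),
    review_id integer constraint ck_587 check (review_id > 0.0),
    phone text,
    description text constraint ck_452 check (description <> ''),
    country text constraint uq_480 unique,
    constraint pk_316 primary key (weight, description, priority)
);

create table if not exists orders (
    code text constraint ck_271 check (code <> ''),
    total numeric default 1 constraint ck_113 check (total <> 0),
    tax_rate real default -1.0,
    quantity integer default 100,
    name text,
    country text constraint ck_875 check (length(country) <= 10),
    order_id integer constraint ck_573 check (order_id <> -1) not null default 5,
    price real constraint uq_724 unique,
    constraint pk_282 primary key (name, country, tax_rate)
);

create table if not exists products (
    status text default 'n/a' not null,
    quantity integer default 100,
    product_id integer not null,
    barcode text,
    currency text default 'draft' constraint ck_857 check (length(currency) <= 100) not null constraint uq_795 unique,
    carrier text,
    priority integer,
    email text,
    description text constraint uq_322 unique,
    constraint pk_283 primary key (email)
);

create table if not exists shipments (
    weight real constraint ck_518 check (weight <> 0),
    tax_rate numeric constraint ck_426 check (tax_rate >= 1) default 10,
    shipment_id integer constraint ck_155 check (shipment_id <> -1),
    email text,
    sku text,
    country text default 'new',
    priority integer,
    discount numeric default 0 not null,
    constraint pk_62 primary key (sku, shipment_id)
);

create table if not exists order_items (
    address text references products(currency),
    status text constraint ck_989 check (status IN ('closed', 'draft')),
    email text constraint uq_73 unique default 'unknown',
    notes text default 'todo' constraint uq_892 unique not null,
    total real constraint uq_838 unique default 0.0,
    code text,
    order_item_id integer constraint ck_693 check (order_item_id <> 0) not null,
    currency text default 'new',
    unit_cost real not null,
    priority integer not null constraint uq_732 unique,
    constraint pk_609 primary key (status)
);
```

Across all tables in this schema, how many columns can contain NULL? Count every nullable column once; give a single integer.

reviews: 6 nullable (notes, barcode, carrier, review_id, phone, country — PK (weight, description, priority) and explicit NOT NULL columns excluded).
orders: 4 nullable (code, total, quantity, price — PK (name, country, tax_rate) and explicit NOT NULL columns excluded).
products: 5 nullable (quantity, barcode, carrier, priority, description — PK (email) and explicit NOT NULL columns excluded).
shipments: 5 nullable (weight, tax_rate, email, country, priority — PK (sku, shipment_id) and explicit NOT NULL columns excluded).
order_items: 5 nullable (address, email, total, code, currency — PK (status) and explicit NOT NULL columns excluded).
Total: 6 + 4 + 5 + 5 + 5 = 25.

25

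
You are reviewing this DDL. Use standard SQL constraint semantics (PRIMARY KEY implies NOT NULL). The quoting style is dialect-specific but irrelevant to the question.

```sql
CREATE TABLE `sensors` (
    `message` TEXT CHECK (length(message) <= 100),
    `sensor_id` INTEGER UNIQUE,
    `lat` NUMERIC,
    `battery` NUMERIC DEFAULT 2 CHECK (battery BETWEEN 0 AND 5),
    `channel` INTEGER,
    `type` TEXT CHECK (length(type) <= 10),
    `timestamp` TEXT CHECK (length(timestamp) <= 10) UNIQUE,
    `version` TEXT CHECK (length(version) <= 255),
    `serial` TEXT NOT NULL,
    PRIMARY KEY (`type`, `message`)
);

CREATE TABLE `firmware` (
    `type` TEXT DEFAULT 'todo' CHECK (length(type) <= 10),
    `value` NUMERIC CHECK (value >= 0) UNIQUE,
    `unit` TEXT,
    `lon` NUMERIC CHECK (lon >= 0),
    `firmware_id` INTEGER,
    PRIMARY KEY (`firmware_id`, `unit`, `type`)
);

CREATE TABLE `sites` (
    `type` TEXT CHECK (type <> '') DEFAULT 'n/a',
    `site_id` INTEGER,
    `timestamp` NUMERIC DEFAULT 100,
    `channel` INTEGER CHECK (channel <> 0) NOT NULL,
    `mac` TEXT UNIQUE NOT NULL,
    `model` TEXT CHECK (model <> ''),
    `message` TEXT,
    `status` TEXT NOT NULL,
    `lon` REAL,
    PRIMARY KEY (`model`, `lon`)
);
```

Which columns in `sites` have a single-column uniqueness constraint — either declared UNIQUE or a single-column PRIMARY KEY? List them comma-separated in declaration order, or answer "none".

- type: no UNIQUE or single-column PK constraint.
- site_id: no UNIQUE or single-column PK constraint.
- timestamp: no UNIQUE or single-column PK constraint.
- channel: no UNIQUE or single-column PK constraint.
- mac: declared UNIQUE → unique.
- model: part of a composite PRIMARY KEY — only the tuple is unique, not this column on its own.
- message: no UNIQUE or single-column PK constraint.
- status: no UNIQUE or single-column PK constraint.
- lon: part of a composite PRIMARY KEY — only the tuple is unique, not this column on its own.

mac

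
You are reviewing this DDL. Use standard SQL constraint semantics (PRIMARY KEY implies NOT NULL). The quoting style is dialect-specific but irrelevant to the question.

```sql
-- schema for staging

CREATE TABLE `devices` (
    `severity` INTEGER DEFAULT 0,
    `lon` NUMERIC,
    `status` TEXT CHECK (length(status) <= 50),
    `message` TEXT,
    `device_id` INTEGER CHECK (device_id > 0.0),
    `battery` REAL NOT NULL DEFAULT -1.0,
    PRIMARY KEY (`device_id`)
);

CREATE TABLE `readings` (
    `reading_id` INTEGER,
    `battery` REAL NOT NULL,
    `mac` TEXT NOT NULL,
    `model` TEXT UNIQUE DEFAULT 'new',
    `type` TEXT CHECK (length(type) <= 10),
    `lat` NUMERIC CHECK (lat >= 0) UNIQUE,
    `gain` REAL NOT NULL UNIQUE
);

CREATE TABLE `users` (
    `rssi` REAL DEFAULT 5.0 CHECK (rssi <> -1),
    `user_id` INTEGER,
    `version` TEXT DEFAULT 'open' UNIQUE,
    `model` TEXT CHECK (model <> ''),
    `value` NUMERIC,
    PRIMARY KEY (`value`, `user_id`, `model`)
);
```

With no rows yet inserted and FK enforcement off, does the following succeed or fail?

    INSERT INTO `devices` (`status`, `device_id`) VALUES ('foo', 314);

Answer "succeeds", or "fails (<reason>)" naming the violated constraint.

NOT NULL columns: battery defaults to -1.0; device_id is supplied.
CHECK constraints: 'foo' satisfies (length(status) <= 50); 314 satisfies (device_id > 0.0).
No constraint is violated.

succeeds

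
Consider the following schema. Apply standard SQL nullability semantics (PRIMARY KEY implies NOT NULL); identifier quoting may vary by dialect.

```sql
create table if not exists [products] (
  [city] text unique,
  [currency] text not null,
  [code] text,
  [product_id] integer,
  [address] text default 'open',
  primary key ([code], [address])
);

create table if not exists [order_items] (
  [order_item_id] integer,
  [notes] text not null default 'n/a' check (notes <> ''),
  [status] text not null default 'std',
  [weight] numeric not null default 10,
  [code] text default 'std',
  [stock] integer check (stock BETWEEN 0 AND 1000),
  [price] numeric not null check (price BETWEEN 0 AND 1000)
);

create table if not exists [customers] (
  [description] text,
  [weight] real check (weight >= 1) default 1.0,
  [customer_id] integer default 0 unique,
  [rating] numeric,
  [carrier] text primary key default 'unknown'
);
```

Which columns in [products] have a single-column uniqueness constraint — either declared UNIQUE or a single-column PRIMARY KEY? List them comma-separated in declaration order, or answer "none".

- city: declared UNIQUE → unique.
- currency: no UNIQUE or single-column PK constraint.
- code: part of a composite PRIMARY KEY — only the tuple is unique, not this column on its own.
- product_id: no UNIQUE or single-column PK constraint.
- address: part of a composite PRIMARY KEY — only the tuple is unique, not this column on its own.

city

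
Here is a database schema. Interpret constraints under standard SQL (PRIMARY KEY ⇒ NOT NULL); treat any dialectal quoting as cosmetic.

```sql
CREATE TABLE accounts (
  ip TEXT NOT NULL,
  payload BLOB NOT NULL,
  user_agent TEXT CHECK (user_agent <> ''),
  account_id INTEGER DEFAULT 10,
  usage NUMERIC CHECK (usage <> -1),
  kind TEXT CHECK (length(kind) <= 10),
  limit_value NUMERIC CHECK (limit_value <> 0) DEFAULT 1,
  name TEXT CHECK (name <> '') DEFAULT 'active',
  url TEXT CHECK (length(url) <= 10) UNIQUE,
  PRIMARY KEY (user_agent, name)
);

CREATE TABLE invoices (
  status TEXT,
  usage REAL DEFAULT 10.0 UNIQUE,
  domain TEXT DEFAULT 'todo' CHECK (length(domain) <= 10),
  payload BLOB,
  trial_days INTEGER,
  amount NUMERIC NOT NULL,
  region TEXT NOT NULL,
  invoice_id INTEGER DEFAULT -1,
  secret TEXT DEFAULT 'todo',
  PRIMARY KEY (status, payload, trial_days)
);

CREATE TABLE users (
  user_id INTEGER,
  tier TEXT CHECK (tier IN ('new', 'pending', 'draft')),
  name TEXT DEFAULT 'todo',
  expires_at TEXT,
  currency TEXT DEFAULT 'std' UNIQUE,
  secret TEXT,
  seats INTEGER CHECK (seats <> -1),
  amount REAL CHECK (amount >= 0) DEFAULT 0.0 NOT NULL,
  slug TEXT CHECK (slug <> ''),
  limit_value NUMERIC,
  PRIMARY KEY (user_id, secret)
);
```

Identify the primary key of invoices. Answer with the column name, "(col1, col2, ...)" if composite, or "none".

A table-level PRIMARY KEY clause names 3 columns: status, payload, trial_days.
This is a composite key — the combination is unique, not each column individually.

(status, payload, trial_days)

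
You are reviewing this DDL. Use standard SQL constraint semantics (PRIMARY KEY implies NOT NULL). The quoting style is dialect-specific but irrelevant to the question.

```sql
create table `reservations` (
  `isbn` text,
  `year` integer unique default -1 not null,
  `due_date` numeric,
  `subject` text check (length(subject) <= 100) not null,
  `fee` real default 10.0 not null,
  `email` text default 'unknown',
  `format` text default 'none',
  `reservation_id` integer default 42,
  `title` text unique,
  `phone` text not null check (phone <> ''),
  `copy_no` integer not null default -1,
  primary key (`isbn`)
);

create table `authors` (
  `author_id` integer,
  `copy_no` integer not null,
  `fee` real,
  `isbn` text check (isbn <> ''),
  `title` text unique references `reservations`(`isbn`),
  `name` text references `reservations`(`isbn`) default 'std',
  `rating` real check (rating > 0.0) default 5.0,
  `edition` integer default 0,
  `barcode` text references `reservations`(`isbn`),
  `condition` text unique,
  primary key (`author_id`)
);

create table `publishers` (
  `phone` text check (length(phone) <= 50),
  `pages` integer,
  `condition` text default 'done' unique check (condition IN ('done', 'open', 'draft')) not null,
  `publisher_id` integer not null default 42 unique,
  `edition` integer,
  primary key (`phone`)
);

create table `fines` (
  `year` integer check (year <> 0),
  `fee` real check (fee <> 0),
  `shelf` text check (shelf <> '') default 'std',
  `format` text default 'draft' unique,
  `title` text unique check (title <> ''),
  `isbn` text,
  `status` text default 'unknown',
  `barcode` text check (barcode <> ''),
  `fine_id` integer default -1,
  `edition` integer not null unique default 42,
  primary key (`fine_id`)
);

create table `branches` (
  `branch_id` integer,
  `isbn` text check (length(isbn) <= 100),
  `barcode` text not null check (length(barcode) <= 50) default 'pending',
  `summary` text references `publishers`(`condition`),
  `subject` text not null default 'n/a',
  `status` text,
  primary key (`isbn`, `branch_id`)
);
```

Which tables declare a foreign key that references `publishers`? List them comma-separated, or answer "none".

branches

- branches.summary references publishers(condition).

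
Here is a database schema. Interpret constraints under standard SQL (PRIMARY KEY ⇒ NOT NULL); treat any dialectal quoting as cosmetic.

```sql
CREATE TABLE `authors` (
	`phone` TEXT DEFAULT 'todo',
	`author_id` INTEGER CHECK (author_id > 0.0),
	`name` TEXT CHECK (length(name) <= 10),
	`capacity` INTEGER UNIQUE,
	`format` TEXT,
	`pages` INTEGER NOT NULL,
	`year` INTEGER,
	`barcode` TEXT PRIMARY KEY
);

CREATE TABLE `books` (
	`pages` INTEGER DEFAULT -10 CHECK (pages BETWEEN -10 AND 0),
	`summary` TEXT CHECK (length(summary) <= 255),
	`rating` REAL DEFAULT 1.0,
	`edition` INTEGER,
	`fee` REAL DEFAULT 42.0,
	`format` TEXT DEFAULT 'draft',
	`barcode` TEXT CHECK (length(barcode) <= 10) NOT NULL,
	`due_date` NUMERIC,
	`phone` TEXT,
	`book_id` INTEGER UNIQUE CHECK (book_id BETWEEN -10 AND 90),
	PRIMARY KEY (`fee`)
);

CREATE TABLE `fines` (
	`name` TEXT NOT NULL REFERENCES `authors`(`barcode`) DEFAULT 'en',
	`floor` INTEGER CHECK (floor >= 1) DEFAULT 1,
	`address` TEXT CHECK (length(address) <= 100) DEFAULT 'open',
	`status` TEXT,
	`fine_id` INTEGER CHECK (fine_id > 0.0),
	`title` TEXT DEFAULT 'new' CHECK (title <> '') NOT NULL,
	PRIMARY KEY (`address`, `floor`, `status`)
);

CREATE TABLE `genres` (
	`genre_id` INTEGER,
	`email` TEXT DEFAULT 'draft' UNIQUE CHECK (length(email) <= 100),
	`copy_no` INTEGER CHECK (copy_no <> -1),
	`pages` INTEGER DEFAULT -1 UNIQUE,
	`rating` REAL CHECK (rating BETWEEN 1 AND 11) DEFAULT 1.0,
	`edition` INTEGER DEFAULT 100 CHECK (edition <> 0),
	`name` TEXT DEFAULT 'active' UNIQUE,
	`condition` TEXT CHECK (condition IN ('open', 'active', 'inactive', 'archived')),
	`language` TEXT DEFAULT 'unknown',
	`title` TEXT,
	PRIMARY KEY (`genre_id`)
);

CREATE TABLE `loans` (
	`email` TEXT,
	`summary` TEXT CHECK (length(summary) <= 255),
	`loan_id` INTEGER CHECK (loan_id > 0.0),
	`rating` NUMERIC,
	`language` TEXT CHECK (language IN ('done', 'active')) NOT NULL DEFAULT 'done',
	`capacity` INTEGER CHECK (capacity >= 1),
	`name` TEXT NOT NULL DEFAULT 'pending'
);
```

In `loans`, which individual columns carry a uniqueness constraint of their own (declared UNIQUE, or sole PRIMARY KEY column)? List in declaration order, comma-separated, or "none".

none

- email: no UNIQUE or single-column PK constraint.
- summary: no UNIQUE or single-column PK constraint.
- loan_id: no UNIQUE or single-column PK constraint.
- rating: no UNIQUE or single-column PK constraint.
- language: no UNIQUE or single-column PK constraint.
- capacity: no UNIQUE or single-column PK constraint.
- name: no UNIQUE or single-column PK constraint.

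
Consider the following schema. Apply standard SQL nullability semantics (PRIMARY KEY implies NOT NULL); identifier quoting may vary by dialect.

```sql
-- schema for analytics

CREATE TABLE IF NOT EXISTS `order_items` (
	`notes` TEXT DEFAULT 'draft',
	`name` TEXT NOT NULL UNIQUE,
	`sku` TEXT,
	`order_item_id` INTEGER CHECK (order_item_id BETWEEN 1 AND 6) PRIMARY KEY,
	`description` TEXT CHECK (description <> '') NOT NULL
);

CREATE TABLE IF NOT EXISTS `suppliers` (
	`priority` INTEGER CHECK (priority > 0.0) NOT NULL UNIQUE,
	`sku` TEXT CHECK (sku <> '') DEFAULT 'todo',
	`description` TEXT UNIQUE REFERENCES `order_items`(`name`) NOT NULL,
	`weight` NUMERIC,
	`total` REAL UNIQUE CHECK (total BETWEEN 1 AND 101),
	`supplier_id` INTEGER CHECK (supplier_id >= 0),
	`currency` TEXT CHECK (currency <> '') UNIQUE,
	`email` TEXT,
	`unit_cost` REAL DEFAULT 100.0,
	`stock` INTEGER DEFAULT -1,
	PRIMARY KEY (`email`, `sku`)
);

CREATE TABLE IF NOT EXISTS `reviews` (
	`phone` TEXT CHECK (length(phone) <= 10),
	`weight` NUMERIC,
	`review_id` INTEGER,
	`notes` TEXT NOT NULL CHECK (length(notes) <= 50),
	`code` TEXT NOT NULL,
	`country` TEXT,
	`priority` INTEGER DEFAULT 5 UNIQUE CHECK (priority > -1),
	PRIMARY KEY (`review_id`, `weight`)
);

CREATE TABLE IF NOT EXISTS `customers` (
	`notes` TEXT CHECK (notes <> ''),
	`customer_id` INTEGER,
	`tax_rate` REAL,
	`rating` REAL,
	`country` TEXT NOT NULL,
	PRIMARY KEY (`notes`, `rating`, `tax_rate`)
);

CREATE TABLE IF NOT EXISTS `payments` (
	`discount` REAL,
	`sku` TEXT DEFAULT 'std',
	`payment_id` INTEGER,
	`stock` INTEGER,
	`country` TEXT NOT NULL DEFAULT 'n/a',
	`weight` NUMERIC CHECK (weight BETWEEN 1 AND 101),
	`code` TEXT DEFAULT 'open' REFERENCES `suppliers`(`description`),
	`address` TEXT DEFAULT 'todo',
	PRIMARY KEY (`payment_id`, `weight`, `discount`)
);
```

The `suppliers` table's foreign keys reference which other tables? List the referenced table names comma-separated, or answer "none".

- description REFERENCES order_items(name).

order_items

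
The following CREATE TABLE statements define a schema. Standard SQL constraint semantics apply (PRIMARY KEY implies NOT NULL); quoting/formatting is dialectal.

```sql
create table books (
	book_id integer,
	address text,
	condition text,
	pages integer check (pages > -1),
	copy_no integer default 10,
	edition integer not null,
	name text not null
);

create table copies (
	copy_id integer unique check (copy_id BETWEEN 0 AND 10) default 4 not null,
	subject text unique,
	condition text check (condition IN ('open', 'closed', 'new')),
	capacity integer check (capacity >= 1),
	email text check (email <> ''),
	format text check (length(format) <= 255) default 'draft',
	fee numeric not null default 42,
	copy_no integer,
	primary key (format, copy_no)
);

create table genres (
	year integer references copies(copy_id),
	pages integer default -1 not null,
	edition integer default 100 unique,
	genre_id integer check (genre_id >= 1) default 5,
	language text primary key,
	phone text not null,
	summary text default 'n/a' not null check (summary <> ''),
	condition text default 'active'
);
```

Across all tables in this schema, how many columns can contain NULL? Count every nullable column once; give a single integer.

13

books: 5 nullable (book_id, address, condition, pages, copy_no — PK none and explicit NOT NULL columns excluded).
copies: 4 nullable (subject, condition, capacity, email — PK (format, copy_no) and explicit NOT NULL columns excluded).
genres: 4 nullable (year, edition, genre_id, condition — PK (language) and explicit NOT NULL columns excluded).
Total: 5 + 4 + 4 = 13.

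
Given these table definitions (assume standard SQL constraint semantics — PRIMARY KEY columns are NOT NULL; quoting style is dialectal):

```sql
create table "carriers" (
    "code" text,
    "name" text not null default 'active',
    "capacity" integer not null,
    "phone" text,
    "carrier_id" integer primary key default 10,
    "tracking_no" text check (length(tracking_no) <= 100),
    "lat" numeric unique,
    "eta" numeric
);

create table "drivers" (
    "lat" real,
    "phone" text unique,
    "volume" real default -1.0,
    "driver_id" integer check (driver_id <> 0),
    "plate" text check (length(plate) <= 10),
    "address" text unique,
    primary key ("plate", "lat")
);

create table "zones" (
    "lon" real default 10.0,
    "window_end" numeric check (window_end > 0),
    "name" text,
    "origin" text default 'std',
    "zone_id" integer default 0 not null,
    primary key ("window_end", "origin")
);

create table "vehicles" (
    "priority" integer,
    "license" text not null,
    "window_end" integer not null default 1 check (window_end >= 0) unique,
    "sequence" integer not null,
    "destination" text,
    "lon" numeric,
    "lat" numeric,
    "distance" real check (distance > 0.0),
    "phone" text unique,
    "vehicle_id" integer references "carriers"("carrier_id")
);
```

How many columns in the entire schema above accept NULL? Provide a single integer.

18

carriers: 5 nullable (code, phone, tracking_no, lat, eta — PK (carrier_id) and explicit NOT NULL columns excluded).
drivers: 4 nullable (phone, volume, driver_id, address — PK (plate, lat) and explicit NOT NULL columns excluded).
zones: 2 nullable (lon, name — PK (window_end, origin) and explicit NOT NULL columns excluded).
vehicles: 7 nullable (priority, destination, lon, lat, distance, phone, vehicle_id — PK none and explicit NOT NULL columns excluded).
Total: 5 + 4 + 2 + 7 = 18.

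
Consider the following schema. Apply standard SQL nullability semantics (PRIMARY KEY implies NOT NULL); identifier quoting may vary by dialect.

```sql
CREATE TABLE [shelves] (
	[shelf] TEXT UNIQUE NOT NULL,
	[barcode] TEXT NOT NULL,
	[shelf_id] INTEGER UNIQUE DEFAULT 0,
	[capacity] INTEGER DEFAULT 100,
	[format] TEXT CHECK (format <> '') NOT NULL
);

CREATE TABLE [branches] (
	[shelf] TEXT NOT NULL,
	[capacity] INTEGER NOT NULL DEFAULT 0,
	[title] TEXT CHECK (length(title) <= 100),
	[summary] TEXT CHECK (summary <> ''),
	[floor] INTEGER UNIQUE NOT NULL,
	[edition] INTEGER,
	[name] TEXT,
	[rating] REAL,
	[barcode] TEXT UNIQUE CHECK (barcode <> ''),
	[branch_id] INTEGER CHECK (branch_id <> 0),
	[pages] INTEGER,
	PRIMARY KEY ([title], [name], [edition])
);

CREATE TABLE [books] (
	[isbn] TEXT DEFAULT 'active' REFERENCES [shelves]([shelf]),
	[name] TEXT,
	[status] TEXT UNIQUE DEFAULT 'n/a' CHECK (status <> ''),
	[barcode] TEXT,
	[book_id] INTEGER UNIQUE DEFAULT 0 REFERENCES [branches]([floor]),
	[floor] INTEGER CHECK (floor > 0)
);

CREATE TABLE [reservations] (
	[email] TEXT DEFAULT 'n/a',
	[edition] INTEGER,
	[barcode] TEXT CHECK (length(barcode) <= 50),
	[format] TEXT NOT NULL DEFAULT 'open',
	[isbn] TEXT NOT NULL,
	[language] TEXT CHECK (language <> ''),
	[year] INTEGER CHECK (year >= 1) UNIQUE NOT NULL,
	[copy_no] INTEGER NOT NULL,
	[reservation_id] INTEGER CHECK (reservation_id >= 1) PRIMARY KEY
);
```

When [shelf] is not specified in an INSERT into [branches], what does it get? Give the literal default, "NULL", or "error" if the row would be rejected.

shelf has no DEFAULT clause.
Omitting it would insert NULL, but it is declared NOT NULL, so the INSERT fails.

error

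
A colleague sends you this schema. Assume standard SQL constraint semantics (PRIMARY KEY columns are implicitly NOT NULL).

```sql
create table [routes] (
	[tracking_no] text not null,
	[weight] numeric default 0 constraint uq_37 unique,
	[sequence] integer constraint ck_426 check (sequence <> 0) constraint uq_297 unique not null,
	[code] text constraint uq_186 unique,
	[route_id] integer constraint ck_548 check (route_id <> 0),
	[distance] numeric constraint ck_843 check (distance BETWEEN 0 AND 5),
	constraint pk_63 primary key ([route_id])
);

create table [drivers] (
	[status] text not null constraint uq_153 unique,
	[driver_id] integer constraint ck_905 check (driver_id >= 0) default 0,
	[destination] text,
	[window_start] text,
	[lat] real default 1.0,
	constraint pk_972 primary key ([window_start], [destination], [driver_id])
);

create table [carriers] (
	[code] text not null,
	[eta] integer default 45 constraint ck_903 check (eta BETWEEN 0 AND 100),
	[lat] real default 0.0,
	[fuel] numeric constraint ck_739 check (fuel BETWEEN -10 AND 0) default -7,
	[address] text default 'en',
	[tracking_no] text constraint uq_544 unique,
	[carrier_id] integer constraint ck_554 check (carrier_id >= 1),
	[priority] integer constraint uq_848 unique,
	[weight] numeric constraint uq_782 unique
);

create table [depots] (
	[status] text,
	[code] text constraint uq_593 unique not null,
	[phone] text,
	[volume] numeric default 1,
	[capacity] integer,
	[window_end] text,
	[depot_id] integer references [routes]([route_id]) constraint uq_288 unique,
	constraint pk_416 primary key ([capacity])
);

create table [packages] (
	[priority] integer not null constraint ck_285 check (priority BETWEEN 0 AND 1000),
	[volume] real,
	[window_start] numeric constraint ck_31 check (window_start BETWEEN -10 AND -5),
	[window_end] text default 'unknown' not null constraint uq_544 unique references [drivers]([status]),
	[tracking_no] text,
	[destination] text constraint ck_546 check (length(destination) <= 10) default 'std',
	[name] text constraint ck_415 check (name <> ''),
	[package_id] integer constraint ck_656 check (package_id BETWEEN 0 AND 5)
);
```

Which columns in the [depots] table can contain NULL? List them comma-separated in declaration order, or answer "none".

status, phone, volume, window_end, depot_id

- status: no NOT NULL constraint applies → nullable.
- code: declared NOT NULL → not nullable.
- phone: no NOT NULL constraint applies → nullable.
- volume: DEFAULT only fills an omitted column; an explicit NULL is still allowed → nullable.
- capacity: part of the PRIMARY KEY, which implies NOT NULL → not nullable.
- window_end: no NOT NULL constraint applies → nullable.
- depot_id: a foreign key column may be NULL unless separately constrained → nullable.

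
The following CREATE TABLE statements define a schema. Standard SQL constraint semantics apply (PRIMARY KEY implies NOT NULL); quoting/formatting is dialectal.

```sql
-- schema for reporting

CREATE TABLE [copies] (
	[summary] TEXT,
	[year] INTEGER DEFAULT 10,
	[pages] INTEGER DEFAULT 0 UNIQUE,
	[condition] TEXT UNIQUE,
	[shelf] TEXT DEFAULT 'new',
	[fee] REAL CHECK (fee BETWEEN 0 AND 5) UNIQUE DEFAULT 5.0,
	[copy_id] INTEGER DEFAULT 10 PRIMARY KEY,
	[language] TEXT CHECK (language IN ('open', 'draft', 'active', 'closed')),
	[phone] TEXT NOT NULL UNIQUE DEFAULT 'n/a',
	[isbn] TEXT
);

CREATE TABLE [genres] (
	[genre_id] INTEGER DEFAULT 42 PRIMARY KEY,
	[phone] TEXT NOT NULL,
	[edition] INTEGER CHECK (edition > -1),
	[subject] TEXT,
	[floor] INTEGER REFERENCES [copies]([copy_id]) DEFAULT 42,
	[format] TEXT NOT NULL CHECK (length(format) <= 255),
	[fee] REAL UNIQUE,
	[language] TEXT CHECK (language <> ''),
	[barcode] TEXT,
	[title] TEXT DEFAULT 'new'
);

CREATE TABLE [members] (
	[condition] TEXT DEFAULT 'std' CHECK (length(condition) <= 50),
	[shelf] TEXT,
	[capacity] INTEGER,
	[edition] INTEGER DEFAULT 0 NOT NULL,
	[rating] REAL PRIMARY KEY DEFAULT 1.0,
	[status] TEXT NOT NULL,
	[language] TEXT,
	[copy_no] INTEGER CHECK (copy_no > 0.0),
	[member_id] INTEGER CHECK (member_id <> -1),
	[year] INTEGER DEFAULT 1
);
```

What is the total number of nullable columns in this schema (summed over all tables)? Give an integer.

22

copies: 8 nullable (summary, year, pages, condition, shelf, fee, language, isbn — PK (copy_id) and explicit NOT NULL columns excluded).
genres: 7 nullable (edition, subject, floor, fee, language, barcode, title — PK (genre_id) and explicit NOT NULL columns excluded).
members: 7 nullable (condition, shelf, capacity, language, copy_no, member_id, year — PK (rating) and explicit NOT NULL columns excluded).
Total: 8 + 7 + 7 = 22.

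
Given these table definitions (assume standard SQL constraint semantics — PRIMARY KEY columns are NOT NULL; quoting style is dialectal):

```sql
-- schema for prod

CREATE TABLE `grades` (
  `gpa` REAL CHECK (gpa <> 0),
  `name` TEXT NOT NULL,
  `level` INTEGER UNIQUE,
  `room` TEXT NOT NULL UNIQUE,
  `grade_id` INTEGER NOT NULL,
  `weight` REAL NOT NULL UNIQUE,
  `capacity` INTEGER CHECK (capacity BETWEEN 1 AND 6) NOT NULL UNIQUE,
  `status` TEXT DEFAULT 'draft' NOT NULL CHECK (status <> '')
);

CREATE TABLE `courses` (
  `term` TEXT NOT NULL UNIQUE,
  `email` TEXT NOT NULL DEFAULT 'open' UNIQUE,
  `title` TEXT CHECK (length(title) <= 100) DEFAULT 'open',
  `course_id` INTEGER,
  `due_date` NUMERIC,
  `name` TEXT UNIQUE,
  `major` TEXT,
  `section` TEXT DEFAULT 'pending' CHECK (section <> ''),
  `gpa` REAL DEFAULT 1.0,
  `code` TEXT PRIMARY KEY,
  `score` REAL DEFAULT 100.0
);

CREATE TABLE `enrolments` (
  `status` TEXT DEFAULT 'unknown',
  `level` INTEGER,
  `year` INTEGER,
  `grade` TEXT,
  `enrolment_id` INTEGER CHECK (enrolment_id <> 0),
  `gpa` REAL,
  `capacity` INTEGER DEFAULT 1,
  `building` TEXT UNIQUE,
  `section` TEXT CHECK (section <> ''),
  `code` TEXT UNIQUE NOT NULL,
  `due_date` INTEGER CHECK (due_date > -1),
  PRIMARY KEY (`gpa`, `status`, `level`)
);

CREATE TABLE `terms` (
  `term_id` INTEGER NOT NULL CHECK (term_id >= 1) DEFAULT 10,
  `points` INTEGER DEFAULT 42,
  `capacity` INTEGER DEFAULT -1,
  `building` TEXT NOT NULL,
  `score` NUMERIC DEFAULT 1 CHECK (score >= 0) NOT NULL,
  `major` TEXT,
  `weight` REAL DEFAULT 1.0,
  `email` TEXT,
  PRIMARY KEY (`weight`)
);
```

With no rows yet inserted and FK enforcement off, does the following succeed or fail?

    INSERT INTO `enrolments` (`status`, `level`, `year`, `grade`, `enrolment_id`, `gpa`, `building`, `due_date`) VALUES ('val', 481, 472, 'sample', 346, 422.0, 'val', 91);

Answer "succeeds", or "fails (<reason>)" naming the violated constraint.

fails (NOT NULL on code)

code is omitted from the column list and has no DEFAULT, so it would receive NULL.
But code is declared NOT NULL.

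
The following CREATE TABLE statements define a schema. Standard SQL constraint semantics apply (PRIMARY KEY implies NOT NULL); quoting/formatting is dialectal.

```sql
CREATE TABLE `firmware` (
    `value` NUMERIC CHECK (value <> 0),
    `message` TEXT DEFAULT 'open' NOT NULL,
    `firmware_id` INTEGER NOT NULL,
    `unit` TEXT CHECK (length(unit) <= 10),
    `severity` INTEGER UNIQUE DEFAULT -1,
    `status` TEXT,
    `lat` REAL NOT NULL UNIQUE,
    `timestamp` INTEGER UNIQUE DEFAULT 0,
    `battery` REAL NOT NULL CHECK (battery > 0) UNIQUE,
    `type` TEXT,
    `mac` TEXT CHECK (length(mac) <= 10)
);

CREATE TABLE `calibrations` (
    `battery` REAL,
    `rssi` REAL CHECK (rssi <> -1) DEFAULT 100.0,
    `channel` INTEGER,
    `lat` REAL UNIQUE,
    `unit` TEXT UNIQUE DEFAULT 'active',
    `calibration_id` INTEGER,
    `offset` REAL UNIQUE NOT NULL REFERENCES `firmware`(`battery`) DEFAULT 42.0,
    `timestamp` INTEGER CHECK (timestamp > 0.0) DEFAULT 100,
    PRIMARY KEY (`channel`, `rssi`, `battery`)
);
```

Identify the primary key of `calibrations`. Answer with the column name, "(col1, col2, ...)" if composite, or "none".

(channel, rssi, battery)

A table-level PRIMARY KEY clause names 3 columns: channel, rssi, battery.
This is a composite key — the combination is unique, not each column individually.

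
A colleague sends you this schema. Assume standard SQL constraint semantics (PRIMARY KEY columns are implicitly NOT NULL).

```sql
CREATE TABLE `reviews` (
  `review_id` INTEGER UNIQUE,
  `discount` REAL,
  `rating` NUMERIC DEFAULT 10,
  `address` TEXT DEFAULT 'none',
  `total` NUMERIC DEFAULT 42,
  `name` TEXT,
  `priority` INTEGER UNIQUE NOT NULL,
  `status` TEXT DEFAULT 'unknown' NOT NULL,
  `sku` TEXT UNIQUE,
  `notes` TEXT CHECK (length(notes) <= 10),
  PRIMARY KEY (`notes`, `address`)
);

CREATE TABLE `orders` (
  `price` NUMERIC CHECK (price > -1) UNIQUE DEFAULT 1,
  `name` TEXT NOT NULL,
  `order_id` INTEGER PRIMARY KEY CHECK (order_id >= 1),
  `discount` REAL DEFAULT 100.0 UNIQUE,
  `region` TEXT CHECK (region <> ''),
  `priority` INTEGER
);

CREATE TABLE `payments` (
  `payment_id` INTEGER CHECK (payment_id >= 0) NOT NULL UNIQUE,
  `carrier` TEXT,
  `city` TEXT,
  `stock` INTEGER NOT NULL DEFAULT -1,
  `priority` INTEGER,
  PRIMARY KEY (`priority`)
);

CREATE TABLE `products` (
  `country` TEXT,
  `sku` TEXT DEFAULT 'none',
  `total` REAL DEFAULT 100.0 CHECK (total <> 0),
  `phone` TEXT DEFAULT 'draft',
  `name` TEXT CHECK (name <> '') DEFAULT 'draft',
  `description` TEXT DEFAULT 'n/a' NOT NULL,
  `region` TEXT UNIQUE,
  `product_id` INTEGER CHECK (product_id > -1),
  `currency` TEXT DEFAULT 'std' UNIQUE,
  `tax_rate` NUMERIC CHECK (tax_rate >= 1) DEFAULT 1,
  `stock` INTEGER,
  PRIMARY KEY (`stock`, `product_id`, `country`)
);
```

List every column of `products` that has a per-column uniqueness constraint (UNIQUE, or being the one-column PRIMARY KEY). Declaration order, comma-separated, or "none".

region, currency

- country: part of a composite PRIMARY KEY — only the tuple is unique, not this column on its own.
- sku: no UNIQUE or single-column PK constraint.
- total: no UNIQUE or single-column PK constraint.
- phone: no UNIQUE or single-column PK constraint.
- name: no UNIQUE or single-column PK constraint.
- description: no UNIQUE or single-column PK constraint.
- region: declared UNIQUE → unique.
- product_id: part of a composite PRIMARY KEY — only the tuple is unique, not this column on its own.
- currency: declared UNIQUE → unique.
- tax_rate: no UNIQUE or single-column PK constraint.
- stock: part of a composite PRIMARY KEY — only the tuple is unique, not this column on its own.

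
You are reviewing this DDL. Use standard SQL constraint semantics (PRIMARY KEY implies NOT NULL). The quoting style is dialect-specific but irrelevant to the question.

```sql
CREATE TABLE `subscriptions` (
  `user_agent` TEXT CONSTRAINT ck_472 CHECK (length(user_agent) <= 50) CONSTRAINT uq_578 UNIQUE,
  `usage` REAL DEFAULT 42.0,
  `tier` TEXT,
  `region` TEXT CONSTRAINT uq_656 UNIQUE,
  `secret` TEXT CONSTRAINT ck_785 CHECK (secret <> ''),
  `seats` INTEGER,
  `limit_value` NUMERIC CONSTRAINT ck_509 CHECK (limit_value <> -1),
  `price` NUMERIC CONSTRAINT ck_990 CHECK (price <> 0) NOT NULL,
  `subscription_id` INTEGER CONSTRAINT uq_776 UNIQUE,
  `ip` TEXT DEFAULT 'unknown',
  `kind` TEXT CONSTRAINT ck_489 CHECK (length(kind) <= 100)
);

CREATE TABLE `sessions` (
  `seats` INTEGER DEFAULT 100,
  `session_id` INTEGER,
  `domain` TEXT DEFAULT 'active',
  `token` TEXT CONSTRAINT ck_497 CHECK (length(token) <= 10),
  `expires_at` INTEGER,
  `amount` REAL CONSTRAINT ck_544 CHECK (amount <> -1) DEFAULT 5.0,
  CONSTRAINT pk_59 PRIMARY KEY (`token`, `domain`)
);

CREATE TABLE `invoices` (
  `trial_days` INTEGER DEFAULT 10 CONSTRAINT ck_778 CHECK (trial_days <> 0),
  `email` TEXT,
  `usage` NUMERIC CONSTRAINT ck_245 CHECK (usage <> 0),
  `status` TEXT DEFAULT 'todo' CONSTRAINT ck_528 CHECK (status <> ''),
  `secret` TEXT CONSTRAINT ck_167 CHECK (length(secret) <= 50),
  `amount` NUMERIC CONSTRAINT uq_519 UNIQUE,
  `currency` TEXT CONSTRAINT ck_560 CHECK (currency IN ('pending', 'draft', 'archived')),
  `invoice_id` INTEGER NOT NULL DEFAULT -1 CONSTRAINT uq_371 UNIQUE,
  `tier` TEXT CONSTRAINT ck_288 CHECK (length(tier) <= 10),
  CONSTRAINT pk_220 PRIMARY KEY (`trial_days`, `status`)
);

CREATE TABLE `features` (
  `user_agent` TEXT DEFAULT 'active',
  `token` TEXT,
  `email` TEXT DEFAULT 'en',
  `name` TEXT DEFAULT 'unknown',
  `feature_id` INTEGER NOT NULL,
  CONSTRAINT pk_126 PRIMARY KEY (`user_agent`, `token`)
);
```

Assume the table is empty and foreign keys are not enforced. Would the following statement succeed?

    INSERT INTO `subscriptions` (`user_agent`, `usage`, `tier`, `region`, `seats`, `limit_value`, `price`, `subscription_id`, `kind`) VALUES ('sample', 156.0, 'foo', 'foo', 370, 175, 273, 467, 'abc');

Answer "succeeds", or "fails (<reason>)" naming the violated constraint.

succeeds

NOT NULL columns: price is supplied.
CHECK constraints: 'sample' satisfies (length(user_agent) <= 50); 175 satisfies (limit_value <> -1); 273 satisfies (price <> 0); 'abc' satisfies (length(kind) <= 100).
No constraint is violated.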